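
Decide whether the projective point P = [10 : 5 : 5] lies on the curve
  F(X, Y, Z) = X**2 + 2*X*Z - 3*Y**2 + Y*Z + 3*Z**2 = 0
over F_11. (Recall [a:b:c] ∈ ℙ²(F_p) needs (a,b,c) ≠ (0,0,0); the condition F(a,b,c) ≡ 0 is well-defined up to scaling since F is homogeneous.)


F(10,5,5) ≡ 5 (mod 11); P is NOT on the curve.

Evaluate F(10, 5, 5) term-by-term (mod 11).
  X**2 ↦ 1·100·1·1 = 100
  2*X*Z ↦ 2·10·1·5 = 100
  -3*Y**2 ↦ -3·1·25·1 = -75
  Y*Z ↦ 1·1·5·5 = 25
  3*Z**2 ↦ 3·1·1·25 = 75
Sum: F(10, 5, 5) = (100) + (100) + (-75) + (25) + (75) = 225.
Reducing mod 11: 225 ≡ 5 (mod 11).
Since F(a, b, c) ≡ 5 ≠ 0 (mod 11), P does NOT lie on the curve.


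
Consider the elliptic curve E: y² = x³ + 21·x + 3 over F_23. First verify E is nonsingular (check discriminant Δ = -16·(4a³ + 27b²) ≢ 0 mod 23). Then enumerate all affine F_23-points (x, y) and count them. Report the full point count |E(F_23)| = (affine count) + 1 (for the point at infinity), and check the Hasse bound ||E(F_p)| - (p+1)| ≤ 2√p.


Affine points = {(0, 7), (0, 16), (1, 5), (1, 18), (3, 1), (3, 22), (4, 6), (4, 17), (5, 7), (5, 16), (6, 0), (8, 4), (8, 19), (9, 1), (9, 22), (11, 1), (11, 22), (13, 9), (13, 14), (15, 6), (15, 17), (17, 11), (17, 12), (18, 7), (18, 16), (19, 4), (19, 19), (22, 2), (22, 21)}; affine count = 29; |E(F_23)| = 30.

Discriminant check: Δ ∝ 4a³ + 27b² = 4·21³ + 27·3² = 4·9261 + 27·9 ≡ 4 (mod 23). Nonzero ⇒ E is nonsingular.
For each x ∈ F_23, compute rhs = x³ + 21·x + 3 mod 23, then count y ∈ F_23 with y² ≡ rhs.
  x = 0: rhs = 3, matching y values: 7, 16 (2 points).
  x = 1: rhs = 2, matching y values: 5, 18 (2 points).
  x = 2: rhs = 7, matching y values: none (0 points).
  x = 3: rhs = 1, matching y values: 1, 22 (2 points).
  x = 4: rhs = 13, matching y values: 6, 17 (2 points).
  x = 5: rhs = 3, matching y values: 7, 16 (2 points).
  x = 6: rhs = 0, matching y values: 0 (1 points).
  x = 7: rhs = 10, matching y values: none (0 points).
  x = 8: rhs = 16, matching y values: 4, 19 (2 points).
  x = 9: rhs = 1, matching y values: 1, 22 (2 points).
  x = 10: rhs = 17, matching y values: none (0 points).
  x = 11: rhs = 1, matching y values: 1, 22 (2 points).
  x = 12: rhs = 5, matching y values: none (0 points).
  x = 13: rhs = 12, matching y values: 9, 14 (2 points).
  x = 14: rhs = 5, matching y values: none (0 points).
  x = 15: rhs = 13, matching y values: 6, 17 (2 points).
  x = 16: rhs = 19, matching y values: none (0 points).
  x = 17: rhs = 6, matching y values: 11, 12 (2 points).
  x = 18: rhs = 3, matching y values: 7, 16 (2 points).
  x = 19: rhs = 16, matching y values: 4, 19 (2 points).
  x = 20: rhs = 5, matching y values: none (0 points).
  x = 21: rhs = 22, matching y values: none (0 points).
  x = 22: rhs = 4, matching y values: 2, 21 (2 points).
Total affine count: 29.
Full point count |E(F_23)| = 29 + 1 = 30.
Hasse bound: |30 − (23+1)| = |6| = 6 ≤ 2√23 ≈ 9.5917 ✓.


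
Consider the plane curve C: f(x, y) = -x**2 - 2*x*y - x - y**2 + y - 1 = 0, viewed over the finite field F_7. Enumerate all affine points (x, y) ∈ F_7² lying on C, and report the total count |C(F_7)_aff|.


Affine F_7-points: {(0, 3), (0, 5), (2, 0), (2, 4), (3, 4), (3, 5), (4, 0)}; count = 7.

For each of the 49 pairs (x, y) ∈ F_7², evaluate f(x, y) mod 7. Record the zeros.
  x = 0: [0↦6, 1↦6, 2↦4, 3↦0, 4↦1, 5↦0, 6↦4]  zeros at y ∈ {3, 5}
  x = 1: [0↦4, 1↦2, 2↦5, 3↦6, 4↦5, 5↦2, 6↦4]  zeros at y ∈ ∅
  x = 2: [0↦0, 1↦3, 2↦4, 3↦3, 4↦0, 5↦2, 6↦2]  zeros at y ∈ {0, 4}
  x = 3: [0↦1, 1↦2, 2↦1, 3↦5, 4↦0, 5↦0, 6↦5]  zeros at y ∈ {4, 5}
  x = 4: [0↦0, 1↦6, 2↦3, 3↦5, 4↦5, 5↦3, 6↦6]  zeros at y ∈ {0}
  x = 5: [0↦4, 1↦1, 2↦3, 3↦3, 4↦1, 5↦4, 6↦5]  zeros at y ∈ ∅
  x = 6: [0↦6, 1↦1, 2↦1, 3↦6, 4↦2, 5↦3, 6↦2]  zeros at y ∈ ∅
Collecting zeros: affine points = {(0, 3), (0, 5), (2, 0), (2, 4), (3, 4), (3, 5), (4, 0)}.
Total count |C(F_7)_aff| = 7.


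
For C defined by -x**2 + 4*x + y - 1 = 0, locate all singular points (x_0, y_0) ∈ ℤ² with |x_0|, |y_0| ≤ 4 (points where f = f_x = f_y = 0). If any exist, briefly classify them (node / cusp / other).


No singular points in the scanned grid; C is smooth there.

Compute partial derivatives:
  f_x = 4 - 2*x.
  f_y = 1.
f_y = 1 is a nonzero constant, so f_y never vanishes: no point (x, y) can satisfy f = f_x = f_y = 0. In particular no (x, y) ∈ {−4, ..., 4}² is singular; the curve is smooth.


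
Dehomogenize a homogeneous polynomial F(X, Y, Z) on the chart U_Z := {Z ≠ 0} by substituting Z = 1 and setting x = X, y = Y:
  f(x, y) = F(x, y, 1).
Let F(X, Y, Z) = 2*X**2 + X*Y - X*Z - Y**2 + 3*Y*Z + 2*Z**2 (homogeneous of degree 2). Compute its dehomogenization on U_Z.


f(x, y) = 2*x**2 + x*y - x - y**2 + 3*y + 2

On U_Z we set Z = 1. Each monomial c·X^i·Y^j·Z^k in F becomes c·x^i·y^j·1^k = c·x^i·y^j.
Substituting Z = 1: F(X, Y, 1) = 2*x**2 + x*y - x - y**2 + 3*y + 2.
Note: deg(f) ≤ deg(F) = 2; strict inequality happens when F is divisible by Z (lost terms).


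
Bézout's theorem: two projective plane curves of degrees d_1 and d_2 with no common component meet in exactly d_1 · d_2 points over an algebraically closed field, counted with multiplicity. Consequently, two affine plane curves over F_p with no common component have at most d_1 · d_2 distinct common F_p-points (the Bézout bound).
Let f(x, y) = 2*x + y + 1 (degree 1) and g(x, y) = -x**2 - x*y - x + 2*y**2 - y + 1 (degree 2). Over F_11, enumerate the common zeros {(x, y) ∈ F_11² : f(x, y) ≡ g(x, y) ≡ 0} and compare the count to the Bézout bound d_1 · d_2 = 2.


Common zeros: {(8, 5)}; count = 1; Bézout bound = 2.

deg(f) = 1, deg(g) = 2, so Bézout bound = 2.
Scan x ∈ F_11. For each x, list the y ∈ F_11 with f(x, y) ≡ 0 and those with g(x, y) ≡ 0 (mod 11); the common zeros in that column are the intersection.
  x = 0: f ≡ 0 at y ∈ {10}; g ≡ 0 at y ∈ {8, 9}; common: ∅.
  x = 1: f ≡ 0 at y ∈ {8}; g ≡ 0 at y ∈ {3, 9}; common: ∅.
  x = 2: f ≡ 0 at y ∈ {6}; g ≡ 0 at y ∈ {8, 10}; common: ∅.
  x = 3: f ≡ 0 at y ∈ {4}; g ≡ 0 at y ∈ {0, 2}; common: ∅.
  x = 4: f ≡ 0 at y ∈ {2}; g ≡ 0 at y ∈ {1, 7}; common: ∅.
  x = 5: f ≡ 0 at y ∈ {0}; g ≡ 0 at y ∈ {1, 2}; common: ∅.
  x = 6: f ≡ 0 at y ∈ {9}; g ≡ 0 at y ∈ {3, 6}; common: ∅.
  x = 7: f ≡ 0 at y ∈ {7}; g ≡ 0 at y ∈ {0, 4}; common: ∅.
  x = 8: f ≡ 0 at y ∈ {5}; g ≡ 0 at y ∈ {5}; common: {5}.
  x = 9: f ≡ 0 at y ∈ {3}; g ≡ 0 at y ∈ {6, 10}; common: ∅.
  x = 10: f ≡ 0 at y ∈ {1}; g ≡ 0 at y ∈ {4, 7}; common: ∅.
Collecting: common zeros = {(8, 5)}, so the count is 1.
Comparison with the Bézout bound: 1 ≤ 2 = deg(f)·deg(g), as expected for curves with no common component (the affine F_11-count falls short of the bound because intersections may lie at infinity, over extension fields, or carry multiplicity).


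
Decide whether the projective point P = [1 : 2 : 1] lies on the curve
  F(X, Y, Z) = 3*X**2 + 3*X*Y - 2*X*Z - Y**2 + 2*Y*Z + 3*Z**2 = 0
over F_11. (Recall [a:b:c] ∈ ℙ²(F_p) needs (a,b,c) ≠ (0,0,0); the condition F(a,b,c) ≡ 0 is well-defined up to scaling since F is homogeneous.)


F(1,2,1) ≡ 10 (mod 11); P is NOT on the curve.

Evaluate F(1, 2, 1) term-by-term (mod 11).
  3*X**2 ↦ 3·1·1·1 = 3
  3*X*Y ↦ 3·1·2·1 = 6
  -2*X*Z ↦ -2·1·1·1 = -2
  -Y**2 ↦ -1·1·4·1 = -4
  2*Y*Z ↦ 2·1·2·1 = 4
  3*Z**2 ↦ 3·1·1·1 = 3
Sum: F(1, 2, 1) = (3) + (6) + (-2) + (-4) + (4) + (3) = 10.
Reducing mod 11: 10 ≡ 10 (mod 11).
Since F(a, b, c) ≡ 10 ≠ 0 (mod 11), P does NOT lie on the curve.


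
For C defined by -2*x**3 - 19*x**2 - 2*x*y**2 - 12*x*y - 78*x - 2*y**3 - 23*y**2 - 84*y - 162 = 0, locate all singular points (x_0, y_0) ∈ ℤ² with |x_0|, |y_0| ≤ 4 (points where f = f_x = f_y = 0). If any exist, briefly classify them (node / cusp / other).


Singular points: {(-3, -3)}; classification: node.

Compute partial derivatives:
  f_x = -6*x**2 - 38*x - 2*y**2 - 12*y - 78.
  f_y = -4*x*y - 12*x - 6*y**2 - 46*y - 84.
Scan x_0 ∈ {−4, ..., 4}. For each x_0, f_y(x_0, y) is a polynomial in y; find its integer roots y ∈ {−4, ..., 4}, then test f_x and f at those candidates.
  x = -4: f_y(-4, y) = -6*y**2 - 30*y - 36; vanishes at y ∈ {-3, -2}. (-4, -3): f_x = -4 ≠ 0; (-4, -2): f_x = -6 ≠ 0.
  x = -3: f_y(-3, y) = -6*y**2 - 34*y - 48; vanishes at y ∈ {-3}. (-3, -3): f_x = 0, f = 0 — SINGULAR.
  x = -2: f_y(-2, y) = -6*y**2 - 38*y - 60; vanishes at y ∈ {-3}. (-2, -3): f_x = -8 ≠ 0.
  x = -1: f_y(-1, y) = -6*y**2 - 42*y - 72; vanishes at y ∈ {-4, -3}. (-1, -4): f_x = -30 ≠ 0; (-1, -3): f_x = -28 ≠ 0.
  x = 0: f_y(0, y) = -6*y**2 - 46*y - 84; vanishes at y ∈ {-3}. (0, -3): f_x = -60 ≠ 0.
  x = 1: f_y(1, y) = -6*y**2 - 50*y - 96; vanishes at y ∈ {-3}. (1, -3): f_x = -104 ≠ 0.
  x = 2: f_y(2, y) = -6*y**2 - 54*y - 108; vanishes at y ∈ {-3}. (2, -3): f_x = -160 ≠ 0.
  x = 3: f_y(3, y) = -6*y**2 - 58*y - 120; vanishes at y ∈ {-3}. (3, -3): f_x = -228 ≠ 0.
  x = 4: f_y(4, y) = -6*y**2 - 62*y - 132; vanishes at y ∈ {-3}. (4, -3): f_x = -308 ≠ 0.
Only singular point on the grid: (-3, -3).
Classify: substitute x = -3 + u, y = -3 + v and expand: f = -2*u**3 - u**2 - 2*u*v**2 - 2*v**3 + v**2.
No constant or linear terms (consistent with a singular point). Quadratic part: -u**2 + v**2. Cubic part: -2*u**3 - 2*u*v**2 - 2*v**3.
The quadratic part v**2 - u**2 = (v − u)(v + u) splits into two distinct linear factors, so there are two distinct tangent lines y − -3 = ±(x − -3) — this is a node (ordinary double point).
Classification: node.


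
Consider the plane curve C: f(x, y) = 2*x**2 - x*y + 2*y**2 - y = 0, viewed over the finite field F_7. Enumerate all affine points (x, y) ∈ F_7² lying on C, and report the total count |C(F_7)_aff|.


Affine F_7-points: {(0, 0), (0, 4), (1, 3), (1, 5), (2, 1), (2, 4), (4, 3), (5, 5)}; count = 8.

For each of the 49 pairs (x, y) ∈ F_7², evaluate f(x, y) mod 7. Record the zeros.
  x = 0: [0↦0, 1↦1, 2↦6, 3↦1, 4↦0, 5↦3, 6↦3]  zeros at y ∈ {0, 4}
  x = 1: [0↦2, 1↦2, 2↦6, 3↦0, 4↦5, 5↦0, 6↦6]  zeros at y ∈ {3, 5}
  x = 2: [0↦1, 1↦0, 2↦3, 3↦3, 4↦0, 5↦1, 6↦6]  zeros at y ∈ {1, 4}
  x = 3: [0↦4, 1↦2, 2↦4, 3↦3, 4↦6, 5↦6, 6↦3]  zeros at y ∈ ∅
  x = 4: [0↦4, 1↦1, 2↦2, 3↦0, 4↦2, 5↦1, 6↦4]  zeros at y ∈ {3}
  x = 5: [0↦1, 1↦4, 2↦4, 3↦1, 4↦2, 5↦0, 6↦2]  zeros at y ∈ {5}
  x = 6: [0↦2, 1↦4, 2↦3, 3↦6, 4↦6, 5↦3, 6↦4]  zeros at y ∈ ∅
Collecting zeros: affine points = {(0, 0), (0, 4), (1, 3), (1, 5), (2, 1), (2, 4), (4, 3), (5, 5)}.
Total count |C(F_7)_aff| = 8.


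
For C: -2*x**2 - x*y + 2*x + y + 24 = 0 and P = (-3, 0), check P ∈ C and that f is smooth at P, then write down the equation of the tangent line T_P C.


Tangent line at P: 14*x + 4*y + 42 = 0.

Step 1: f(-3, 0) = 0, so P lies on C.
Step 2: partial derivatives
  f_x(x, y) = -4*x - y + 2, f_y(x, y) = 1 - x.
  f_x(P) = 14, f_y(P) = 4 (gradient nonzero, so P is smooth).
Step 3: tangent line at P: 14·(x − -3) + 4·(y − 0) = 0.
Expanding: 14*x + 4*y + 42 = 0.


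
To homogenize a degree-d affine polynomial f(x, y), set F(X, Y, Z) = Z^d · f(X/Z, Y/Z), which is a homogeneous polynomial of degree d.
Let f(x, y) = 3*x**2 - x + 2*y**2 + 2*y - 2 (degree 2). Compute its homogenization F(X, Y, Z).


F(X, Y, Z) = 3*X**2 - X*Z + 2*Y**2 + 2*Y*Z - 2*Z**2

deg(f) = 2.
Substitute x = X/Z, y = Y/Z into f, then multiply by Z^2.
  monomial 3·x^2·y^0 ↦ 3·X^2·Y^0·Z^0.
  monomial -1·x^1·y^0 ↦ -1·X^1·Y^0·Z^1.
  monomial 2·x^0·y^2 ↦ 2·X^0·Y^2·Z^0.
  monomial 2·x^0·y^1 ↦ 2·X^0·Y^1·Z^1.
  monomial -2·x^0·y^0 ↦ -2·X^0·Y^0·Z^2.
Collecting: F(X, Y, Z) = 3*X**2 - X*Z + 2*Y**2 + 2*Y*Z - 2*Z**2.


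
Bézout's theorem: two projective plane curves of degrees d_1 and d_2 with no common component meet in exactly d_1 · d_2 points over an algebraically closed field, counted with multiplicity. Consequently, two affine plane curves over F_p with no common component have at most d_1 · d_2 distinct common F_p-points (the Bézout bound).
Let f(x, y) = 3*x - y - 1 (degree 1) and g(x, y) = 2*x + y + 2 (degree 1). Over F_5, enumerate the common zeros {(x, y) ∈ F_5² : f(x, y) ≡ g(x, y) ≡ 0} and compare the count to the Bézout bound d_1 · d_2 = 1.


Common zeros: ∅; count = 0; Bézout bound = 1.

deg(f) = 1, deg(g) = 1, so Bézout bound = 1.
Scan x ∈ F_5. For each x, list the y ∈ F_5 with f(x, y) ≡ 0 and those with g(x, y) ≡ 0 (mod 5); the common zeros in that column are the intersection.
  x = 0: f ≡ 0 at y ∈ {4}; g ≡ 0 at y ∈ {3}; common: ∅.
  x = 1: f ≡ 0 at y ∈ {2}; g ≡ 0 at y ∈ {1}; common: ∅.
  x = 2: f ≡ 0 at y ∈ {0}; g ≡ 0 at y ∈ {4}; common: ∅.
  x = 3: f ≡ 0 at y ∈ {3}; g ≡ 0 at y ∈ {2}; common: ∅.
  x = 4: f ≡ 0 at y ∈ {1}; g ≡ 0 at y ∈ {0}; common: ∅.
Collecting: common zeros = ∅, so the count is 0.
Comparison with the Bézout bound: 0 ≤ 1 = deg(f)·deg(g), as expected for curves with no common component (the affine F_5-count falls short of the bound because intersections may lie at infinity, over extension fields, or carry multiplicity).


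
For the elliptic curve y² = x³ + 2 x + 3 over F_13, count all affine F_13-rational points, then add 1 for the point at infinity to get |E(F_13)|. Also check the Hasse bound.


Affine points = {(0, 4), (0, 9), (3, 6), (3, 7), (4, 6), (4, 7), (6, 6), (6, 7), (7, 3), (7, 10), (9, 3), (9, 10), (10, 3), (10, 10), (11, 2), (11, 11), (12, 0)}; affine count = 17; |E(F_13)| = 18.

Discriminant check: Δ ∝ 4a³ + 27b² = 4·2³ + 27·3² = 4·8 + 27·9 ≡ 2 (mod 13). Nonzero ⇒ E is nonsingular.
For each x ∈ F_13, compute rhs = x³ + 2·x + 3 mod 13, then count y ∈ F_13 with y² ≡ rhs.
  x = 0: rhs = 3, matching y values: 4, 9 (2 points).
  x = 1: rhs = 6, matching y values: none (0 points).
  x = 2: rhs = 2, matching y values: none (0 points).
  x = 3: rhs = 10, matching y values: 6, 7 (2 points).
  x = 4: rhs = 10, matching y values: 6, 7 (2 points).
  x = 5: rhs = 8, matching y values: none (0 points).
  x = 6: rhs = 10, matching y values: 6, 7 (2 points).
  x = 7: rhs = 9, matching y values: 3, 10 (2 points).
  x = 8: rhs = 11, matching y values: none (0 points).
  x = 9: rhs = 9, matching y values: 3, 10 (2 points).
  x = 10: rhs = 9, matching y values: 3, 10 (2 points).
  x = 11: rhs = 4, matching y values: 2, 11 (2 points).
  x = 12: rhs = 0, matching y values: 0 (1 points).
Total affine count: 17.
Full point count |E(F_13)| = 17 + 1 = 18.
Hasse bound: |18 − (13+1)| = |4| = 4 ≤ 2√13 ≈ 7.2111 ✓.


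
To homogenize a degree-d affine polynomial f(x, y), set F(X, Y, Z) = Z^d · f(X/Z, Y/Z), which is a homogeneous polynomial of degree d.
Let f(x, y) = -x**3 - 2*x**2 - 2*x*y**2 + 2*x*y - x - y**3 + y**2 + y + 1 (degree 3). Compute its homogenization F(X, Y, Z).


F(X, Y, Z) = -X**3 - 2*X**2*Z - 2*X*Y**2 + 2*X*Y*Z - X*Z**2 - Y**3 + Y**2*Z + Y*Z**2 + Z**3

deg(f) = 3.
Substitute x = X/Z, y = Y/Z into f, then multiply by Z^3.
  monomial -1·x^3·y^0 ↦ -1·X^3·Y^0·Z^0.
  monomial -2·x^2·y^0 ↦ -2·X^2·Y^0·Z^1.
  monomial -2·x^1·y^2 ↦ -2·X^1·Y^2·Z^0.
  monomial 2·x^1·y^1 ↦ 2·X^1·Y^1·Z^1.
  monomial -1·x^1·y^0 ↦ -1·X^1·Y^0·Z^2.
  monomial -1·x^0·y^3 ↦ -1·X^0·Y^3·Z^0.
  monomial 1·x^0·y^2 ↦ 1·X^0·Y^2·Z^1.
  monomial 1·x^0·y^1 ↦ 1·X^0·Y^1·Z^2.
  monomial 1·x^0·y^0 ↦ 1·X^0·Y^0·Z^3.
Collecting: F(X, Y, Z) = -X**3 - 2*X**2*Z - 2*X*Y**2 + 2*X*Y*Z - X*Z**2 - Y**3 + Y**2*Z + Y*Z**2 + Z**3.


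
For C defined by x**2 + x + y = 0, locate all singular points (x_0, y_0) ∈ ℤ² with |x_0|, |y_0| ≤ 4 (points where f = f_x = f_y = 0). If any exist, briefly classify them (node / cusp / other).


No singular points in the scanned grid; C is smooth there.

Compute partial derivatives:
  f_x = 2*x + 1.
  f_y = 1.
f_y = 1 is a nonzero constant, so f_y never vanishes: no point (x, y) can satisfy f = f_x = f_y = 0. In particular no (x, y) ∈ {−4, ..., 4}² is singular; the curve is smooth.


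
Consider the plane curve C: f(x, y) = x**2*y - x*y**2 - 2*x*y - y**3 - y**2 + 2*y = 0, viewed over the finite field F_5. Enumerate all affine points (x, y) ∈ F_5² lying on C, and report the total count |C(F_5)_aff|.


Affine F_5-points: {(0, 0), (0, 1), (0, 3), (1, 0), (2, 0), (3, 0), (3, 1), (4, 0)}; count = 8.

For each of the 25 pairs (x, y) ∈ F_5², evaluate f(x, y) mod 5. Record the zeros.
  x = 0: [0↦0, 1↦0, 2↦2, 3↦0, 4↦3]  zeros at y ∈ {0, 1, 3}
  x = 1: [0↦0, 1↦3, 2↦1, 3↦3, 4↦3]  zeros at y ∈ {0}
  x = 2: [0↦0, 1↦3, 2↦4, 3↦2, 4↦1]  zeros at y ∈ {0}
  x = 3: [0↦0, 1↦0, 2↦1, 3↦2, 4↦2]  zeros at y ∈ {0, 1}
  x = 4: [0↦0, 1↦4, 2↦2, 3↦3, 4↦1]  zeros at y ∈ {0}
Collecting zeros: affine points = {(0, 0), (0, 1), (0, 3), (1, 0), (2, 0), (3, 0), (3, 1), (4, 0)}.
Total count |C(F_5)_aff| = 8.


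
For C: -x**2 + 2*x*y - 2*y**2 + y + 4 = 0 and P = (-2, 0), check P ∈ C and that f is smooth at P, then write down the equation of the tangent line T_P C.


Tangent line at P: 4*x - 3*y + 8 = 0.

Step 1: f(-2, 0) = 0, so P lies on C.
Step 2: partial derivatives
  f_x(x, y) = -2*x + 2*y, f_y(x, y) = 2*x - 4*y + 1.
  f_x(P) = 4, f_y(P) = -3 (gradient nonzero, so P is smooth).
Step 3: tangent line at P: 4·(x − -2) + -3·(y − 0) = 0.
Expanding: 4*x - 3*y + 8 = 0.


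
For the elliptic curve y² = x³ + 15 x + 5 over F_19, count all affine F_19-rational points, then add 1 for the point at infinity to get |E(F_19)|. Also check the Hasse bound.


Affine points = {(0, 9), (0, 10), (2, 9), (2, 10), (3, 1), (3, 18), (6, 8), (6, 11), (7, 4), (7, 15), (11, 0), (16, 3), (16, 16), (17, 9), (17, 10)}; affine count = 15; |E(F_19)| = 16.

Discriminant check: Δ ∝ 4a³ + 27b² = 4·15³ + 27·5² = 4·3375 + 27·25 ≡ 1 (mod 19). Nonzero ⇒ E is nonsingular.
For each x ∈ F_19, compute rhs = x³ + 15·x + 5 mod 19, then count y ∈ F_19 with y² ≡ rhs.
  x = 0: rhs = 5, matching y values: 9, 10 (2 points).
  x = 1: rhs = 2, matching y values: none (0 points).
  x = 2: rhs = 5, matching y values: 9, 10 (2 points).
  x = 3: rhs = 1, matching y values: 1, 18 (2 points).
  x = 4: rhs = 15, matching y values: none (0 points).
  x = 5: rhs = 15, matching y values: none (0 points).
  x = 6: rhs = 7, matching y values: 8, 11 (2 points).
  x = 7: rhs = 16, matching y values: 4, 15 (2 points).
  x = 8: rhs = 10, matching y values: none (0 points).
  x = 9: rhs = 14, matching y values: none (0 points).
  x = 10: rhs = 15, matching y values: none (0 points).
  x = 11: rhs = 0, matching y values: 0 (1 points).
  x = 12: rhs = 13, matching y values: none (0 points).
  x = 13: rhs = 3, matching y values: none (0 points).
  x = 14: rhs = 14, matching y values: none (0 points).
  x = 15: rhs = 14, matching y values: none (0 points).
  x = 16: rhs = 9, matching y values: 3, 16 (2 points).
  x = 17: rhs = 5, matching y values: 9, 10 (2 points).
  x = 18: rhs = 8, matching y values: none (0 points).
Total affine count: 15.
Full point count |E(F_19)| = 15 + 1 = 16.
Hasse bound: |16 − (19+1)| = |-4| = 4 ≤ 2√19 ≈ 8.7178 ✓.


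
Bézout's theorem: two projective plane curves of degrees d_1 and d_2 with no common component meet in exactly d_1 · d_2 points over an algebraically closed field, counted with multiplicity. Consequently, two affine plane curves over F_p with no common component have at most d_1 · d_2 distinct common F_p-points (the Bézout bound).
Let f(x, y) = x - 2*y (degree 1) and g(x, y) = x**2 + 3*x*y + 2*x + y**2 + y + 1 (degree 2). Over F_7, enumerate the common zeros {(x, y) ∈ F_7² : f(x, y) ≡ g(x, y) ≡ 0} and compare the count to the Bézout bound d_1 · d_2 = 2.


Common zeros: {(3, 5), (5, 6)}; count = 2; Bézout bound = 2.

deg(f) = 1, deg(g) = 2, so Bézout bound = 2.
Scan x ∈ F_7. For each x, list the y ∈ F_7 with f(x, y) ≡ 0 and those with g(x, y) ≡ 0 (mod 7); the common zeros in that column are the intersection.
  x = 0: f ≡ 0 at y ∈ {0}; g ≡ 0 at y ∈ {2, 4}; common: ∅.
  x = 1: f ≡ 0 at y ∈ {4}; g ≡ 0 at y ∈ {5}; common: ∅.
  x = 2: f ≡ 0 at y ∈ {1}; g ≡ 0 at y ∈ ∅; common: ∅.
  x = 3: f ≡ 0 at y ∈ {5}; g ≡ 0 at y ∈ {5, 6}; common: {5}.
  x = 4: f ≡ 0 at y ∈ {2}; g ≡ 0 at y ∈ ∅; common: ∅.
  x = 5: f ≡ 0 at y ∈ {6}; g ≡ 0 at y ∈ {6}; common: {6}.
  x = 6: f ≡ 0 at y ∈ {3}; g ≡ 0 at y ∈ {0, 2}; common: ∅.
Collecting: common zeros = {(3, 5), (5, 6)}, so the count is 2.
Comparison with the Bézout bound: 2 ≤ 2 = deg(f)·deg(g), as expected for curves with no common component (the bound is attained).


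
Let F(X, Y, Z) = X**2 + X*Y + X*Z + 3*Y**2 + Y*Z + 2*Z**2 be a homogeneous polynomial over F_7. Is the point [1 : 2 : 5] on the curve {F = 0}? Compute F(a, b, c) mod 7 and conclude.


F(1,2,5) ≡ 3 (mod 7); P is NOT on the curve.

Evaluate F(1, 2, 5) term-by-term (mod 7).
  X**2 ↦ 1·1·1·1 = 1
  X*Y ↦ 1·1·2·1 = 2
  X*Z ↦ 1·1·1·5 = 5
  3*Y**2 ↦ 3·1·4·1 = 12
  Y*Z ↦ 1·1·2·5 = 10
  2*Z**2 ↦ 2·1·1·25 = 50
Sum: F(1, 2, 5) = (1) + (2) + (5) + (12) + (10) + (50) = 80.
Reducing mod 7: 80 ≡ 3 (mod 7).
Since F(a, b, c) ≡ 3 ≠ 0 (mod 7), P does NOT lie on the curve.


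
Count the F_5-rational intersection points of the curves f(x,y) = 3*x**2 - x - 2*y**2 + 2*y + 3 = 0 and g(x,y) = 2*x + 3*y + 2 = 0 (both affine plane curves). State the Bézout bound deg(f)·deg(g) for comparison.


Common zeros: ∅; count = 0; Bézout bound = 2.

deg(f) = 2, deg(g) = 1, so Bézout bound = 2.
Scan x ∈ F_5. For each x, list the y ∈ F_5 with f(x, y) ≡ 0 and those with g(x, y) ≡ 0 (mod 5); the common zeros in that column are the intersection.
  x = 0: f ≡ 0 at y ∈ ∅; g ≡ 0 at y ∈ {1}; common: ∅.
  x = 1: f ≡ 0 at y ∈ {0, 1}; g ≡ 0 at y ∈ {2}; common: ∅.
  x = 2: f ≡ 0 at y ∈ ∅; g ≡ 0 at y ∈ {3}; common: ∅.
  x = 3: f ≡ 0 at y ∈ {3}; g ≡ 0 at y ∈ {4}; common: ∅.
  x = 4: f ≡ 0 at y ∈ {3}; g ≡ 0 at y ∈ {0}; common: ∅.
Collecting: common zeros = ∅, so the count is 0.
Comparison with the Bézout bound: 0 ≤ 2 = deg(f)·deg(g), as expected for curves with no common component (the affine F_5-count falls short of the bound because intersections may lie at infinity, over extension fields, or carry multiplicity).


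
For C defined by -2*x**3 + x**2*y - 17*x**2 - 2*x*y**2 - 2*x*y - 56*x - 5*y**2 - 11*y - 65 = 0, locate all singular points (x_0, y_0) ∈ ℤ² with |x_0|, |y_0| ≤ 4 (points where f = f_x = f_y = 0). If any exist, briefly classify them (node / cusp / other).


Singular points: {(-3, -2)}; classification: node.

Compute partial derivatives:
  f_x = -6*x**2 + 2*x*y - 34*x - 2*y**2 - 2*y - 56.
  f_y = x**2 - 4*x*y - 2*x - 10*y - 11.
Scan x_0 ∈ {−4, ..., 4}. For each x_0, f_y(x_0, y) is a polynomial in y; find its integer roots y ∈ {−4, ..., 4}, then test f_x and f at those candidates.
  x = -4: f_y(-4, y) = 6*y + 13; no integer root y with |y| ≤ 4.
  x = -3: f_y(-3, y) = 2*y + 4; vanishes at y ∈ {-2}. (-3, -2): f_x = 0, f = 0 — SINGULAR.
  x = -2: f_y(-2, y) = -2*y - 3; no integer root y with |y| ≤ 4.
  x = -1: f_y(-1, y) = -6*y - 8; no integer root y with |y| ≤ 4.
  x = 0: f_y(0, y) = -10*y - 11; no integer root y with |y| ≤ 4.
  x = 1: f_y(1, y) = -14*y - 12; no integer root y with |y| ≤ 4.
  x = 2: f_y(2, y) = -18*y - 11; no integer root y with |y| ≤ 4.
  x = 3: f_y(3, y) = -22*y - 8; no integer root y with |y| ≤ 4.
  x = 4: f_y(4, y) = -26*y - 3; no integer root y with |y| ≤ 4.
Only singular point on the grid: (-3, -2).
Classify: substitute x = -3 + u, y = -2 + v and expand: f = -2*u**3 + u**2*v - u**2 - 2*u*v**2 + v**2.
No constant or linear terms (consistent with a singular point). Quadratic part: -u**2 + v**2. Cubic part: -2*u**3 + u**2*v - 2*u*v**2.
The quadratic part v**2 - u**2 = (v − u)(v + u) splits into two distinct linear factors, so there are two distinct tangent lines y − -2 = ±(x − -3) — this is a node (ordinary double point).
Classification: node.


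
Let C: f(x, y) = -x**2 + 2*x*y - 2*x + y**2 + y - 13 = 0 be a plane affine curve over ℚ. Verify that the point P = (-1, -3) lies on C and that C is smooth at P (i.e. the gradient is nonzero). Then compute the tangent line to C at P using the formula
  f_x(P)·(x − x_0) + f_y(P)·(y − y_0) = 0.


Tangent line at P: -6*x - 7*y - 27 = 0.

Step 1: f(-1, -3) = 0, so P lies on C.
Step 2: partial derivatives
  f_x(x, y) = -2*x + 2*y - 2, f_y(x, y) = 2*x + 2*y + 1.
  f_x(P) = -6, f_y(P) = -7 (gradient nonzero, so P is smooth).
Step 3: tangent line at P: -6·(x − -1) + -7·(y − -3) = 0.
Expanding: -6*x - 7*y - 27 = 0.


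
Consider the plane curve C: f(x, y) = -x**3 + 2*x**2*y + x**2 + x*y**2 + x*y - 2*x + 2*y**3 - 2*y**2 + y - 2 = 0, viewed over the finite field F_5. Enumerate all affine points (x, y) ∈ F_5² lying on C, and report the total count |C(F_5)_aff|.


Affine F_5-points: {(2, 0), (4, 2), (4, 3), (4, 4)}; count = 4.

For each of the 25 pairs (x, y) ∈ F_5², evaluate f(x, y) mod 5. Record the zeros.
  x = 0: [0↦3, 1↦4, 2↦3, 3↦2, 4↦3]  zeros at y ∈ ∅
  x = 1: [0↦1, 1↦1, 2↦1, 3↦3, 4↦4]  zeros at y ∈ ∅
  x = 2: [0↦0, 1↦3, 2↦3, 3↦2, 4↦2]  zeros at y ∈ {0}
  x = 3: [0↦4, 1↦4, 2↦3, 3↦3, 4↦1]  zeros at y ∈ ∅
  x = 4: [0↦2, 1↦3, 2↦0, 3↦0, 4↦0]  zeros at y ∈ {2, 3, 4}
Collecting zeros: affine points = {(2, 0), (4, 2), (4, 3), (4, 4)}.
Total count |C(F_5)_aff| = 4.


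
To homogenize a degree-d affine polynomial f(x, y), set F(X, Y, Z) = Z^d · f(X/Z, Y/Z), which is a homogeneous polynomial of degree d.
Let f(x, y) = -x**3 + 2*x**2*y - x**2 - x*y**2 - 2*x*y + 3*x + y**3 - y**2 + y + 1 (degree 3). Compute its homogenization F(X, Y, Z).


F(X, Y, Z) = -X**3 + 2*X**2*Y - X**2*Z - X*Y**2 - 2*X*Y*Z + 3*X*Z**2 + Y**3 - Y**2*Z + Y*Z**2 + Z**3

deg(f) = 3.
Substitute x = X/Z, y = Y/Z into f, then multiply by Z^3.
  monomial -1·x^3·y^0 ↦ -1·X^3·Y^0·Z^0.
  monomial 2·x^2·y^1 ↦ 2·X^2·Y^1·Z^0.
  monomial -1·x^2·y^0 ↦ -1·X^2·Y^0·Z^1.
  monomial -1·x^1·y^2 ↦ -1·X^1·Y^2·Z^0.
  monomial -2·x^1·y^1 ↦ -2·X^1·Y^1·Z^1.
  monomial 3·x^1·y^0 ↦ 3·X^1·Y^0·Z^2.
  monomial 1·x^0·y^3 ↦ 1·X^0·Y^3·Z^0.
  monomial -1·x^0·y^2 ↦ -1·X^0·Y^2·Z^1.
  monomial 1·x^0·y^1 ↦ 1·X^0·Y^1·Z^2.
  monomial 1·x^0·y^0 ↦ 1·X^0·Y^0·Z^3.
Collecting: F(X, Y, Z) = -X**3 + 2*X**2*Y - X**2*Z - X*Y**2 - 2*X*Y*Z + 3*X*Z**2 + Y**3 - Y**2*Z + Y*Z**2 + Z**3.


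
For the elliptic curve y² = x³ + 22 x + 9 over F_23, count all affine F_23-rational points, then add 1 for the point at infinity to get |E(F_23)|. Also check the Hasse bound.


Affine points = {(0, 3), (0, 20), (1, 3), (1, 20), (4, 0), (6, 9), (6, 14), (7, 0), (9, 4), (9, 19), (11, 8), (11, 15), (12, 0), (13, 10), (13, 13), (14, 5), (14, 18), (16, 8), (16, 15), (17, 11), (17, 12), (18, 2), (18, 21), (19, 8), (19, 15), (20, 10), (20, 13), (21, 7), (21, 16), (22, 3), (22, 20)}; affine count = 31; |E(F_23)| = 32.

Discriminant check: Δ ∝ 4a³ + 27b² = 4·22³ + 27·9² = 4·10648 + 27·81 ≡ 21 (mod 23). Nonzero ⇒ E is nonsingular.
For each x ∈ F_23, compute rhs = x³ + 22·x + 9 mod 23, then count y ∈ F_23 with y² ≡ rhs.
  x = 0: rhs = 9, matching y values: 3, 20 (2 points).
  x = 1: rhs = 9, matching y values: 3, 20 (2 points).
  x = 2: rhs = 15, matching y values: none (0 points).
  x = 3: rhs = 10, matching y values: none (0 points).
  x = 4: rhs = 0, matching y values: 0 (1 points).
  x = 5: rhs = 14, matching y values: none (0 points).
  x = 6: rhs = 12, matching y values: 9, 14 (2 points).
  x = 7: rhs = 0, matching y values: 0 (1 points).
  x = 8: rhs = 7, matching y values: none (0 points).
  x = 9: rhs = 16, matching y values: 4, 19 (2 points).
  x = 10: rhs = 10, matching y values: none (0 points).
  x = 11: rhs = 18, matching y values: 8, 15 (2 points).
  x = 12: rhs = 0, matching y values: 0 (1 points).
  x = 13: rhs = 8, matching y values: 10, 13 (2 points).
  x = 14: rhs = 2, matching y values: 5, 18 (2 points).
  x = 15: rhs = 11, matching y values: none (0 points).
  x = 16: rhs = 18, matching y values: 8, 15 (2 points).
  x = 17: rhs = 6, matching y values: 11, 12 (2 points).
  x = 18: rhs = 4, matching y values: 2, 21 (2 points).
  x = 19: rhs = 18, matching y values: 8, 15 (2 points).
  x = 20: rhs = 8, matching y values: 10, 13 (2 points).
  x = 21: rhs = 3, matching y values: 7, 16 (2 points).
  x = 22: rhs = 9, matching y values: 3, 20 (2 points).
Total affine count: 31.
Full point count |E(F_23)| = 31 + 1 = 32.
Hasse bound: |32 − (23+1)| = |8| = 8 ≤ 2√23 ≈ 9.5917 ✓.


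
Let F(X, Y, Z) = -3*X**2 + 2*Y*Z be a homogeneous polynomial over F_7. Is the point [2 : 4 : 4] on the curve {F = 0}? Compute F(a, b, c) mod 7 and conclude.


F(2,4,4) ≡ 6 (mod 7); P is NOT on the curve.

Evaluate F(2, 4, 4) term-by-term (mod 7).
  -3*X**2 ↦ -3·4·1·1 = -12
  2*Y*Z ↦ 2·1·4·4 = 32
Sum: F(2, 4, 4) = (-12) + (32) = 20.
Reducing mod 7: 20 ≡ 6 (mod 7).
Since F(a, b, c) ≡ 6 ≠ 0 (mod 7), P does NOT lie on the curve.


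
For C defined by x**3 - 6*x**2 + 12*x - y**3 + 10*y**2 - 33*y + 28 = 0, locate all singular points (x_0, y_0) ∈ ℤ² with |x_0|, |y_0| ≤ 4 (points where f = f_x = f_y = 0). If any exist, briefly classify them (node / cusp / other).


Singular points: {(2, 3)}; classification: cusp.

Compute partial derivatives:
  f_x = 3*x**2 - 12*x + 12.
  f_y = -3*y**2 + 20*y - 33.
Scan x_0 ∈ {−4, ..., 4}. For each x_0, f_y(x_0, y) is a polynomial in y; find its integer roots y ∈ {−4, ..., 4}, then test f_x and f at those candidates.
  x = -4: f_y(-4, y) = -3*y**2 + 20*y - 33; vanishes at y ∈ {3}. (-4, 3): f_x = 108 ≠ 0.
  x = -3: f_y(-3, y) = -3*y**2 + 20*y - 33; vanishes at y ∈ {3}. (-3, 3): f_x = 75 ≠ 0.
  x = -2: f_y(-2, y) = -3*y**2 + 20*y - 33; vanishes at y ∈ {3}. (-2, 3): f_x = 48 ≠ 0.
  x = -1: f_y(-1, y) = -3*y**2 + 20*y - 33; vanishes at y ∈ {3}. (-1, 3): f_x = 27 ≠ 0.
  x = 0: f_y(0, y) = -3*y**2 + 20*y - 33; vanishes at y ∈ {3}. (0, 3): f_x = 12 ≠ 0.
  x = 1: f_y(1, y) = -3*y**2 + 20*y - 33; vanishes at y ∈ {3}. (1, 3): f_x = 3 ≠ 0.
  x = 2: f_y(2, y) = -3*y**2 + 20*y - 33; vanishes at y ∈ {3}. (2, 3): f_x = 0, f = 0 — SINGULAR.
  x = 3: f_y(3, y) = -3*y**2 + 20*y - 33; vanishes at y ∈ {3}. (3, 3): f_x = 3 ≠ 0.
  x = 4: f_y(4, y) = -3*y**2 + 20*y - 33; vanishes at y ∈ {3}. (4, 3): f_x = 12 ≠ 0.
Only singular point on the grid: (2, 3).
Classify: substitute x = 2 + u, y = 3 + v and expand: f = u**3 - v**3 + v**2.
No constant or linear terms (consistent with a singular point). Quadratic part: v**2. Cubic part: u**3 - v**3.
The quadratic part v**2 is a perfect square, so there is a single (double) tangent line v = 0, i.e. y = 3. Restricting the cubic part to that line (v = 0) leaves u**3 ≠ 0, so f is not divisible by v and the branch is v² ≈ -u**3 to lowest order — this is a cusp.
Classification: cusp.


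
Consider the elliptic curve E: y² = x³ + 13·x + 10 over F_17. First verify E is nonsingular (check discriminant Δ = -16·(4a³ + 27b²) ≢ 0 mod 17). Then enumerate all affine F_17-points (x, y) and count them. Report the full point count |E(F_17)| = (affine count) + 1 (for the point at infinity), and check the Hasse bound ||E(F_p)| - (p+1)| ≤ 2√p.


Affine points = {(3, 5), (3, 12), (5, 8), (5, 9), (6, 7), (6, 10), (7, 6), (7, 11), (10, 1), (10, 16), (13, 8), (13, 9), (16, 8), (16, 9)}; affine count = 14; |E(F_17)| = 15.

Discriminant check: Δ ∝ 4a³ + 27b² = 4·13³ + 27·10² = 4·2197 + 27·100 ≡ 13 (mod 17). Nonzero ⇒ E is nonsingular.
For each x ∈ F_17, compute rhs = x³ + 13·x + 10 mod 17, then count y ∈ F_17 with y² ≡ rhs.
  x = 0: rhs = 10, matching y values: none (0 points).
  x = 1: rhs = 7, matching y values: none (0 points).
  x = 2: rhs = 10, matching y values: none (0 points).
  x = 3: rhs = 8, matching y values: 5, 12 (2 points).
  x = 4: rhs = 7, matching y values: none (0 points).
  x = 5: rhs = 13, matching y values: 8, 9 (2 points).
  x = 6: rhs = 15, matching y values: 7, 10 (2 points).
  x = 7: rhs = 2, matching y values: 6, 11 (2 points).
  x = 8: rhs = 14, matching y values: none (0 points).
  x = 9: rhs = 6, matching y values: none (0 points).
  x = 10: rhs = 1, matching y values: 1, 16 (2 points).
  x = 11: rhs = 5, matching y values: none (0 points).
  x = 12: rhs = 7, matching y values: none (0 points).
  x = 13: rhs = 13, matching y values: 8, 9 (2 points).
  x = 14: rhs = 12, matching y values: none (0 points).
  x = 15: rhs = 10, matching y values: none (0 points).
  x = 16: rhs = 13, matching y values: 8, 9 (2 points).
Total affine count: 14.
Full point count |E(F_17)| = 14 + 1 = 15.
Hasse bound: |15 − (17+1)| = |-3| = 3 ≤ 2√17 ≈ 8.2462 ✓.


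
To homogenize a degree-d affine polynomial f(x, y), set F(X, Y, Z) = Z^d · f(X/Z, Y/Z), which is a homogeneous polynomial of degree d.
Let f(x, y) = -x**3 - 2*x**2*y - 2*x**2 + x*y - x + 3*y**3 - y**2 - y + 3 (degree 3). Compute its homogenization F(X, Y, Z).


F(X, Y, Z) = -X**3 - 2*X**2*Y - 2*X**2*Z + X*Y*Z - X*Z**2 + 3*Y**3 - Y**2*Z - Y*Z**2 + 3*Z**3

deg(f) = 3.
Substitute x = X/Z, y = Y/Z into f, then multiply by Z^3.
  monomial -1·x^3·y^0 ↦ -1·X^3·Y^0·Z^0.
  monomial -2·x^2·y^1 ↦ -2·X^2·Y^1·Z^0.
  monomial -2·x^2·y^0 ↦ -2·X^2·Y^0·Z^1.
  monomial 1·x^1·y^1 ↦ 1·X^1·Y^1·Z^1.
  monomial -1·x^1·y^0 ↦ -1·X^1·Y^0·Z^2.
  monomial 3·x^0·y^3 ↦ 3·X^0·Y^3·Z^0.
  monomial -1·x^0·y^2 ↦ -1·X^0·Y^2·Z^1.
  monomial -1·x^0·y^1 ↦ -1·X^0·Y^1·Z^2.
  monomial 3·x^0·y^0 ↦ 3·X^0·Y^0·Z^3.
Collecting: F(X, Y, Z) = -X**3 - 2*X**2*Y - 2*X**2*Z + X*Y*Z - X*Z**2 + 3*Y**3 - Y**2*Z - Y*Z**2 + 3*Z**3.


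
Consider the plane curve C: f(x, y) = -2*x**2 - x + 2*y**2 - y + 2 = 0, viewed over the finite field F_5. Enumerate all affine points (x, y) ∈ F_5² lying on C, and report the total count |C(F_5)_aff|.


Affine F_5-points: {(0, 4), (1, 1), (1, 2), (2, 4)}; count = 4.

For each of the 25 pairs (x, y) ∈ F_5², evaluate f(x, y) mod 5. Record the zeros.
  x = 0: [0↦2, 1↦3, 2↦3, 3↦2, 4↦0]  zeros at y ∈ {4}
  x = 1: [0↦4, 1↦0, 2↦0, 3↦4, 4↦2]  zeros at y ∈ {1, 2}
  x = 2: [0↦2, 1↦3, 2↦3, 3↦2, 4↦0]  zeros at y ∈ {4}
  x = 3: [0↦1, 1↦2, 2↦2, 3↦1, 4↦4]  zeros at y ∈ ∅
  x = 4: [0↦1, 1↦2, 2↦2, 3↦1, 4↦4]  zeros at y ∈ ∅
Collecting zeros: affine points = {(0, 4), (1, 1), (1, 2), (2, 4)}.
Total count |C(F_5)_aff| = 4.


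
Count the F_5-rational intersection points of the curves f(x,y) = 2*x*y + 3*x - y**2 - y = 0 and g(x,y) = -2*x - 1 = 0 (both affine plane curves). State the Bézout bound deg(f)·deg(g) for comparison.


Common zeros: ∅; count = 0; Bézout bound = 2.

deg(f) = 2, deg(g) = 1, so Bézout bound = 2.
Scan x ∈ F_5. For each x, list the y ∈ F_5 with f(x, y) ≡ 0 and those with g(x, y) ≡ 0 (mod 5); the common zeros in that column are the intersection.
  x = 0: f ≡ 0 at y ∈ {0, 4}; g ≡ 0 at y ∈ ∅; common: ∅.
  x = 1: f ≡ 0 at y ∈ ∅; g ≡ 0 at y ∈ ∅; common: ∅.
  x = 2: f ≡ 0 at y ∈ ∅; g ≡ 0 at y ∈ {0, 1, 2, 3, 4}; common: ∅.
  x = 3: f ≡ 0 at y ∈ {2, 3}; g ≡ 0 at y ∈ ∅; common: ∅.
  x = 4: f ≡ 0 at y ∈ ∅; g ≡ 0 at y ∈ ∅; common: ∅.
Collecting: common zeros = ∅, so the count is 0.
Comparison with the Bézout bound: 0 ≤ 2 = deg(f)·deg(g), as expected for curves with no common component (the affine F_5-count falls short of the bound because intersections may lie at infinity, over extension fields, or carry multiplicity).


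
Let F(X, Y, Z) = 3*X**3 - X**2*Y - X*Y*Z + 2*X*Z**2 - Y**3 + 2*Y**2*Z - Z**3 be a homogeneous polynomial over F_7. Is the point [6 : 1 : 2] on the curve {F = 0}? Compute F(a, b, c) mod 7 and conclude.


F(6,1,2) ≡ 6 (mod 7); P is NOT on the curve.

Evaluate F(6, 1, 2) term-by-term (mod 7).
  3*X**3 ↦ 3·216·1·1 = 648
  -X**2*Y ↦ -1·36·1·1 = -36
  -X*Y*Z ↦ -1·6·1·2 = -12
  2*X*Z**2 ↦ 2·6·1·4 = 48
  -Y**3 ↦ -1·1·1·1 = -1
  2*Y**2*Z ↦ 2·1·1·2 = 4
  -Z**3 ↦ -1·1·1·8 = -8
Sum: F(6, 1, 2) = (648) + (-36) + (-12) + (48) + (-1) + (4) + (-8) = 643.
Reducing mod 7: 643 ≡ 6 (mod 7).
Since F(a, b, c) ≡ 6 ≠ 0 (mod 7), P does NOT lie on the curve.


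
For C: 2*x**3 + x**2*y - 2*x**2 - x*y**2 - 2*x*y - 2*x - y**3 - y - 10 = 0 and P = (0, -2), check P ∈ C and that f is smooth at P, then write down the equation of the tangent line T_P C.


Tangent line at P: -2*x - 13*y - 26 = 0.

Step 1: f(0, -2) = 0, so P lies on C.
Step 2: partial derivatives
  f_x(x, y) = 6*x**2 + 2*x*y - 4*x - y**2 - 2*y - 2, f_y(x, y) = x**2 - 2*x*y - 2*x - 3*y**2 - 1.
  f_x(P) = -2, f_y(P) = -13 (gradient nonzero, so P is smooth).
Step 3: tangent line at P: -2·(x − 0) + -13·(y − -2) = 0.
Expanding: -2*x - 13*y - 26 = 0.


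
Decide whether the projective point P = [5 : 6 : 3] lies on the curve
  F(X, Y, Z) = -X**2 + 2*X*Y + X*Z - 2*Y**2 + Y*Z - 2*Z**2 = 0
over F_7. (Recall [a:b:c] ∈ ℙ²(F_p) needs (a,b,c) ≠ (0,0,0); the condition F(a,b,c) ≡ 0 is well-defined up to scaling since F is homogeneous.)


F(5,6,3) ≡ 6 (mod 7); P is NOT on the curve.

Evaluate F(5, 6, 3) term-by-term (mod 7).
  -X**2 ↦ -1·25·1·1 = -25
  2*X*Y ↦ 2·5·6·1 = 60
  X*Z ↦ 1·5·1·3 = 15
  -2*Y**2 ↦ -2·1·36·1 = -72
  Y*Z ↦ 1·1·6·3 = 18
  -2*Z**2 ↦ -2·1·1·9 = -18
Sum: F(5, 6, 3) = (-25) + (60) + (15) + (-72) + (18) + (-18) = -22.
Reducing mod 7: -22 ≡ 6 (mod 7).
Since F(a, b, c) ≡ 6 ≠ 0 (mod 7), P does NOT lie on the curve.


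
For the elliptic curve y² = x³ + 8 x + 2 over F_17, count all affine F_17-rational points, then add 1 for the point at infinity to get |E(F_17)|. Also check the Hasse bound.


Affine points = {(0, 6), (0, 11), (2, 3), (2, 14), (3, 6), (3, 11), (4, 8), (4, 9), (8, 0), (9, 2), (9, 15), (13, 5), (13, 12), (14, 6), (14, 11)}; affine count = 15; |E(F_17)| = 16.

Discriminant check: Δ ∝ 4a³ + 27b² = 4·8³ + 27·2² = 4·512 + 27·4 ≡ 14 (mod 17). Nonzero ⇒ E is nonsingular.
For each x ∈ F_17, compute rhs = x³ + 8·x + 2 mod 17, then count y ∈ F_17 with y² ≡ rhs.
  x = 0: rhs = 2, matching y values: 6, 11 (2 points).
  x = 1: rhs = 11, matching y values: none (0 points).
  x = 2: rhs = 9, matching y values: 3, 14 (2 points).
  x = 3: rhs = 2, matching y values: 6, 11 (2 points).
  x = 4: rhs = 13, matching y values: 8, 9 (2 points).
  x = 5: rhs = 14, matching y values: none (0 points).
  x = 6: rhs = 11, matching y values: none (0 points).
  x = 7: rhs = 10, matching y values: none (0 points).
  x = 8: rhs = 0, matching y values: 0 (1 points).
  x = 9: rhs = 4, matching y values: 2, 15 (2 points).
  x = 10: rhs = 11, matching y values: none (0 points).
  x = 11: rhs = 10, matching y values: none (0 points).
  x = 12: rhs = 7, matching y values: none (0 points).
  x = 13: rhs = 8, matching y values: 5, 12 (2 points).
  x = 14: rhs = 2, matching y values: 6, 11 (2 points).
  x = 15: rhs = 12, matching y values: none (0 points).
  x = 16: rhs = 10, matching y values: none (0 points).
Total affine count: 15.
Full point count |E(F_17)| = 15 + 1 = 16.
Hasse bound: |16 − (17+1)| = |-2| = 2 ≤ 2√17 ≈ 8.2462 ✓.


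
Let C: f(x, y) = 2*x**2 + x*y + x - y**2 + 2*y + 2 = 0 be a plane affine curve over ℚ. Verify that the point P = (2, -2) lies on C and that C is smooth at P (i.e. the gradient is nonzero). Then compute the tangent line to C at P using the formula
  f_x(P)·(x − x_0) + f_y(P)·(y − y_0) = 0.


Tangent line at P: 7*x + 8*y + 2 = 0.

Step 1: f(2, -2) = 0, so P lies on C.
Step 2: partial derivatives
  f_x(x, y) = 4*x + y + 1, f_y(x, y) = x - 2*y + 2.
  f_x(P) = 7, f_y(P) = 8 (gradient nonzero, so P is smooth).
Step 3: tangent line at P: 7·(x − 2) + 8·(y − -2) = 0.
Expanding: 7*x + 8*y + 2 = 0.


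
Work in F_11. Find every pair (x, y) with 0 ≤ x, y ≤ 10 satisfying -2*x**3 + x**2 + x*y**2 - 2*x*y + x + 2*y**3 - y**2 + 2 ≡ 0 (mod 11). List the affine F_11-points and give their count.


Affine F_11-points: {(1, 5), (4, 7), (5, 4), (5, 7), (5, 9), (7, 2), (8, 1), (8, 5), (8, 7), (9, 10)}; count = 10.

For each of the 121 pairs (x, y) ∈ F_11², evaluate f(x, y) mod 11. Record the zeros.
  x = 0: [0↦2, 1↦3, 2↦3, 3↦3, 4↦4, 5↦7, 6↦2, 7↦1, 8↦5, 9↦4, 10↦10]  zeros at y ∈ ∅
  x = 1: [0↦2, 1↦2, 2↦3, 3↦6, 4↦1, 5↦0, 6↦4, 7↦3, 8↦9, 9↦1, 10↦2]  zeros at y ∈ {5}
  x = 2: [0↦3, 1↦2, 2↦4, 3↦10, 4↦10, 5↦5, 6↦7, 7↦6, 8↦3, 9↦10, 10↦6]  zeros at y ∈ ∅
  x = 3: [0↦4, 1↦2, 2↦5, 3↦3, 4↦8, 5↦10, 6↦10, 7↦9, 8↦8, 9↦8, 10↦10]  zeros at y ∈ ∅
  x = 4: [0↦4, 1↦1, 2↦5, 3↦6, 4↦5, 5↦3, 6↦1, 7↦0, 8↦1, 9↦5, 10↦2]  zeros at y ∈ {7}
  x = 5: [0↦2, 1↦9, 2↦3, 3↦7, 4↦0, 5↦5, 6↦1, 7↦0, 8↦3, 9↦0, 10↦3]  zeros at y ∈ {4, 7, 9}
  x = 6: [0↦8, 1↦3, 2↦9, 3↦5, 4↦3, 5↦4, 6↦9, 7↦8, 8↦2, 9↦3, 10↦1]  zeros at y ∈ ∅
  x = 7: [0↦10, 1↦4, 2↦0, 3↦10, 4↦2, 5↦10, 6↦2, 7↦1, 8↦8, 9↦2, 10↦6]  zeros at y ∈ {2}
  x = 8: [0↦7, 1↦0, 2↦8, 3↦10, 4↦7, 5↦0, 6↦1, 7↦0, 8↦9, 9↦7, 10↦6]  zeros at y ∈ {1, 5, 7}
  x = 9: [0↦9, 1↦1, 2↦10, 3↦4, 4↦6, 5↦6, 6↦5, 7↦4, 8↦4, 9↦6, 10↦0]  zeros at y ∈ {10}
  x = 10: [0↦4, 1↦6, 2↦5, 3↦2, 4↦9, 5↦5, 6↦2, 7↦1, 8↦3, 9↦9, 10↦9]  zeros at y ∈ ∅
Collecting zeros: affine points = {(1, 5), (4, 7), (5, 4), (5, 7), (5, 9), (7, 2), (8, 1), (8, 5), (8, 7), (9, 10)}.
Total count |C(F_11)_aff| = 10.
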